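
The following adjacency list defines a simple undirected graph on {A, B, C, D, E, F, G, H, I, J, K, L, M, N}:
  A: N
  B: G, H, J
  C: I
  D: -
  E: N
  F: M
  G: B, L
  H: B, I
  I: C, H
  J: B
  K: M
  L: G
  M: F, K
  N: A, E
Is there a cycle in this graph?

No

|V| = 14, |E| = 10, number of components = 4.
A forest on 14 vertices with 4 components has exactly 10 edges, which matches — so no cycle.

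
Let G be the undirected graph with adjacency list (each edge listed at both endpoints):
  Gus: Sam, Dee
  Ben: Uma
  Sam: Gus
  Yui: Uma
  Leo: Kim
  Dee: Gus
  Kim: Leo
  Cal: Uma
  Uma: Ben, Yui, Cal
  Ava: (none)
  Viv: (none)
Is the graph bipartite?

Yes

Partition the vertices as {Sam, Dee, Kim, Uma, Ava, Viv} vs {Gus, Ben, Yui, Leo, Cal}. Each listed edge has one endpoint in each part, so the graph is bipartite.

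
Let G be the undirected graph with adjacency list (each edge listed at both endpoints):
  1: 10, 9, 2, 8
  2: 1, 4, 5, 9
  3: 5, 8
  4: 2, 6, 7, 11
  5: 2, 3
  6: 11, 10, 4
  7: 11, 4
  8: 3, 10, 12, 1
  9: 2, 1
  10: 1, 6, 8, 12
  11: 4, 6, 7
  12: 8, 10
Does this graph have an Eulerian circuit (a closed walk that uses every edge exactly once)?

Degrees: 1:4, 2:4, 3:2, 4:4, 5:2, 6:3, 7:2, 8:4, 9:2, 10:4, 11:3, 12:2
6, 11 have odd degree; an Eulerian circuit needs every degree to be even, so none exists.

No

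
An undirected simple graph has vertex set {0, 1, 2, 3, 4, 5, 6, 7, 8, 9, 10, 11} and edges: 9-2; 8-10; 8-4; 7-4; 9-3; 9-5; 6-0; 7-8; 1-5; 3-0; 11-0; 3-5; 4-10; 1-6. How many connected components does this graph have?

Component: {4, 7, 8, 10}
Component: {0, 1, 2, 3, 5, 6, 9, 11}

2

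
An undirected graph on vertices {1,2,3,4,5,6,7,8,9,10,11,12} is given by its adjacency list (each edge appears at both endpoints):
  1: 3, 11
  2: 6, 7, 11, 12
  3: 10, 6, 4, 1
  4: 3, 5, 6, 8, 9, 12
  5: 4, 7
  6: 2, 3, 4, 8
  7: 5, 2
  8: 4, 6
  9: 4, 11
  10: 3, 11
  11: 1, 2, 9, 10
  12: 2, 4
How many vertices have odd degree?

Degrees: 1:2, 2:4, 3:4, 4:6, 5:2, 6:4, 7:2, 8:2, 9:2, 10:2, 11:4, 12:2
Odd-degree vertices: none.

0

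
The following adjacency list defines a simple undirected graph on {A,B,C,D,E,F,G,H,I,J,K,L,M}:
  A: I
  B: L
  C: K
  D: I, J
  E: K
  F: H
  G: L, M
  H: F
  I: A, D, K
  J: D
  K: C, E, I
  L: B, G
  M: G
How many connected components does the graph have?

3

Component: {F, H}
Component: {B, G, L, M}
Component: {A, C, D, E, I, J, K}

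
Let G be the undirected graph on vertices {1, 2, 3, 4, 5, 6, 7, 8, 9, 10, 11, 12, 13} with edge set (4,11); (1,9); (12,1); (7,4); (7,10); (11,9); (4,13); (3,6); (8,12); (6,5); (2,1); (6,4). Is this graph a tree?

Yes

The graph has 13 vertices and 12 edges.
It is connected with exactly 12 edges, hence acyclic — it is a tree.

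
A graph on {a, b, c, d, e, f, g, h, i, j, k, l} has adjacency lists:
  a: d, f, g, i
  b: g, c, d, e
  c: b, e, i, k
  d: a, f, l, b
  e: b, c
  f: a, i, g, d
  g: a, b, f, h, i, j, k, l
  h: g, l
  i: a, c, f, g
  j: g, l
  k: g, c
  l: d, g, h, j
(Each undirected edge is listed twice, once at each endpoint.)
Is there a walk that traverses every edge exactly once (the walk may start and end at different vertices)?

Yes

Degrees: a:4, b:4, c:4, d:4, e:2, f:4, g:8, h:2, i:4, j:2, k:2, l:4
Odd-degree vertices: none (0 total).
The non-isolated vertices are connected and exactly 0 have odd degree, so an Eulerian trail exists.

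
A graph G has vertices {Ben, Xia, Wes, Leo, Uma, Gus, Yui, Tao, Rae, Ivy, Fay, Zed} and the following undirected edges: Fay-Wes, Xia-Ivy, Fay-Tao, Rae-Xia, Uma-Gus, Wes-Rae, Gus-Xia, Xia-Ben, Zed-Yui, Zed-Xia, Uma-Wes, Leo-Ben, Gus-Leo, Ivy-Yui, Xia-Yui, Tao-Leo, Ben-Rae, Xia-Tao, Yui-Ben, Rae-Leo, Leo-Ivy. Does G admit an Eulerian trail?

No

Degrees: Ben:4, Xia:7, Wes:3, Leo:5, Uma:2, Gus:3, Yui:4, Tao:3, Rae:4, Ivy:3, Fay:2, Zed:2
Odd-degree vertices: Xia, Wes, Leo, Gus, Tao, Ivy (6 total).
An Eulerian trail requires 0 or 2 odd-degree vertices; here there are 6.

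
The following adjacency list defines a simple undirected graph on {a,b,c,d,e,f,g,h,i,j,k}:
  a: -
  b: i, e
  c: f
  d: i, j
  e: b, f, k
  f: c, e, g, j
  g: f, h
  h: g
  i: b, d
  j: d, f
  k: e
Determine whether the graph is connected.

Component: {a}
Component: {b, c, d, e, f, g, h, i, j, k}
No edge joins these 2 groups, so the graph is disconnected.

No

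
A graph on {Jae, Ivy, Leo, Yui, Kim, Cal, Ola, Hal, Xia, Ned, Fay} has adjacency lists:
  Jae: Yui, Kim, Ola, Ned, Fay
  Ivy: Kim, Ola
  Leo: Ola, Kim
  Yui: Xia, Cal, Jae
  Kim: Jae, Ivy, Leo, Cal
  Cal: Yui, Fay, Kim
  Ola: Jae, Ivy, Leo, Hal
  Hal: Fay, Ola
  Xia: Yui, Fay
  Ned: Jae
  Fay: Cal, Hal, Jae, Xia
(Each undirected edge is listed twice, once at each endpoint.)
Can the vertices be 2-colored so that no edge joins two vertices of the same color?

Yes

Partition the vertices as {Yui, Kim, Ola, Ned, Fay} vs {Jae, Ivy, Leo, Cal, Hal, Xia}. Each listed edge has one endpoint in each part, so the graph is bipartite.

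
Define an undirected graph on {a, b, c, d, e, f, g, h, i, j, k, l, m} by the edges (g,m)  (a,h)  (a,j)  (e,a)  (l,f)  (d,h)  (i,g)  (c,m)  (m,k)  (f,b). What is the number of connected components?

Component: {b, f, l}
Component: {a, d, e, h, j}
Component: {c, g, i, k, m}

3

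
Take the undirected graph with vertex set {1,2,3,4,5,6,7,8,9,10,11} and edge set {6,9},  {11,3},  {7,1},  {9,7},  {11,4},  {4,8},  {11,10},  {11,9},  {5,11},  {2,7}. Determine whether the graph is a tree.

Yes

|V| = 11, |E| = 10.
Connected and |E| = |V| - 1, which characterizes a tree.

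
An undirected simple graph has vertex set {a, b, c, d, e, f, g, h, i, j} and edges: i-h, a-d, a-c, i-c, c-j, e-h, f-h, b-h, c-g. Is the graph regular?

No

Degrees: a:2, b:1, c:4, d:1, e:1, f:1, g:1, h:4, i:2, j:1
Vertex b has degree 1 while c has degree 4, so the graph is not regular.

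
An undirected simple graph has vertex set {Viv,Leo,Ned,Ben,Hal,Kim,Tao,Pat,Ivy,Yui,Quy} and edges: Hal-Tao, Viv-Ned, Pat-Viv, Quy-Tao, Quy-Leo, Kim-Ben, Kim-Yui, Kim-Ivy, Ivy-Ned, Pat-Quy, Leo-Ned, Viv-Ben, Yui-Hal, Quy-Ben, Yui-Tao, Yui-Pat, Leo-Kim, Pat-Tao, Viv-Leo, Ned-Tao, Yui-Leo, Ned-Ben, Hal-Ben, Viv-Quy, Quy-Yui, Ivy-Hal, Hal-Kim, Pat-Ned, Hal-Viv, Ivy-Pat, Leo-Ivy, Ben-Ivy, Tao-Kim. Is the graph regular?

Yes

Degrees: Viv:6, Leo:6, Ned:6, Ben:6, Hal:6, Kim:6, Tao:6, Pat:6, Ivy:6, Yui:6, Quy:6
Every vertex has degree 6, so the graph is 6-regular.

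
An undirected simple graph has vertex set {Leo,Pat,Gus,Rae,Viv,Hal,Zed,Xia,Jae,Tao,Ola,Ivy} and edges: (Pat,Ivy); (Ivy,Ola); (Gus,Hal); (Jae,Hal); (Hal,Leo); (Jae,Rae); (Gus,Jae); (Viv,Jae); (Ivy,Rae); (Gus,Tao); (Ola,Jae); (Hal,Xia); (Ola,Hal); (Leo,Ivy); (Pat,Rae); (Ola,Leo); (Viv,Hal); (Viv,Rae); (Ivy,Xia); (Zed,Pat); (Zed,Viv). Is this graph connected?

Starting from Leo and exploring outward reaches every vertex (Leo, Hal, Ivy, Ola, Jae, Gus, Viv, Xia, Pat, Rae, Tao, Zed); the graph is connected.

Yes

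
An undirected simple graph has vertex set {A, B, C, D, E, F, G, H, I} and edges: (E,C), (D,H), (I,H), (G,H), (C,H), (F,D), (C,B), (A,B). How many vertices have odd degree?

6

Degrees: A:1, B:2, C:3, D:2, E:1, F:1, G:1, H:4, I:1
Odd-degree vertices: A, C, E, F, G, I.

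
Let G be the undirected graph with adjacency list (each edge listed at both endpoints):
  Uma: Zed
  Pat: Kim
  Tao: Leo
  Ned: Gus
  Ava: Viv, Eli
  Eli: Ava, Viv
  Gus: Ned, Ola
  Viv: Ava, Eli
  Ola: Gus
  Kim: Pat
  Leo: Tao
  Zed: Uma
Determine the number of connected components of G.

5

Component: {Uma, Zed}
Component: {Pat, Kim}
Component: {Tao, Leo}
Component: {Ned, Gus, Ola}
Component: {Ava, Eli, Viv}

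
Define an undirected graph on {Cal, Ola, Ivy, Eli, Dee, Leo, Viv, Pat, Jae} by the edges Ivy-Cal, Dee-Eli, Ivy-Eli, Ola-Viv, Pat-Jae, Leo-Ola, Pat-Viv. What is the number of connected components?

2

Component: {Cal, Ivy, Eli, Dee}
Component: {Ola, Leo, Viv, Pat, Jae}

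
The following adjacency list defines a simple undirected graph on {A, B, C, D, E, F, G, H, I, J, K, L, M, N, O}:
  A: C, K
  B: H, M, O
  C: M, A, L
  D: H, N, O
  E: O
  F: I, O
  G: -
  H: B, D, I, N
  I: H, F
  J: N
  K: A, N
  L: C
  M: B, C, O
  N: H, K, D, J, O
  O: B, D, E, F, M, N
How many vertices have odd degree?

8

Degrees: A:2, B:3, C:3, D:3, E:1, F:2, G:0, H:4, I:2, J:1, K:2, L:1, M:3, N:5, O:6
Odd-degree vertices: B, C, D, E, J, L, M, N.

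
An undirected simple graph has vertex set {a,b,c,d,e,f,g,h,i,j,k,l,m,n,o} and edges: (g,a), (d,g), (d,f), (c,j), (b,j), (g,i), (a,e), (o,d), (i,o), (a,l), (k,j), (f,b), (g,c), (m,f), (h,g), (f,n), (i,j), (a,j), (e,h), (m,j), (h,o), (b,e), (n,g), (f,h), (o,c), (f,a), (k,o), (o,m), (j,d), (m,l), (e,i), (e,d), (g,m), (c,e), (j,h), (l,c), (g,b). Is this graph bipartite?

Yes

Partition the vertices as {e, f, g, j, l, o} vs {a, b, c, d, h, i, k, m, n}. Each listed edge has one endpoint in each part, so the graph is bipartite.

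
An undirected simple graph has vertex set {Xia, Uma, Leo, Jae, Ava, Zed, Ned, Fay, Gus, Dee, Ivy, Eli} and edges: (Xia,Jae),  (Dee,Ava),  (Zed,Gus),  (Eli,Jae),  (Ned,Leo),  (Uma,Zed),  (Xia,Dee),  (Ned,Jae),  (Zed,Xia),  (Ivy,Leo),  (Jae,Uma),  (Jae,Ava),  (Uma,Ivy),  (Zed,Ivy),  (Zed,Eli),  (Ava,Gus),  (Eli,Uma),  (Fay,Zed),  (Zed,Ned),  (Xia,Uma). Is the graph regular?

No

Degrees: Xia:4, Uma:5, Leo:2, Jae:5, Ava:3, Zed:7, Ned:3, Fay:1, Gus:2, Dee:2, Ivy:3, Eli:3
Vertex Fay has degree 1 while Zed has degree 7, so the graph is not regular.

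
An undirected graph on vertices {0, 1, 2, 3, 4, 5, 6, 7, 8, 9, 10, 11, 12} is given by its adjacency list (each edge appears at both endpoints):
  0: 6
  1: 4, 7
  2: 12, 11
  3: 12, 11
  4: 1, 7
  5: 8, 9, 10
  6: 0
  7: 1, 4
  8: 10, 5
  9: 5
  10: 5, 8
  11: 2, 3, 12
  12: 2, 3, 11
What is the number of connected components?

4

Component: {0, 6}
Component: {1, 4, 7}
Component: {2, 3, 11, 12}
Component: {5, 8, 9, 10}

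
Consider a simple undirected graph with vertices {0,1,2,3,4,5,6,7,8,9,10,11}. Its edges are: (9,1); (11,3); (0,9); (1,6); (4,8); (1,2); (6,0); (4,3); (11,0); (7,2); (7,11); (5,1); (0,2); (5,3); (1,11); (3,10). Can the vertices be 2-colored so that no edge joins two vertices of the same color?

Partition the vertices as {2, 4, 5, 6, 9, 10, 11} vs {0, 1, 3, 7, 8}. Each listed edge has one endpoint in each part, so the graph is bipartite.

Yes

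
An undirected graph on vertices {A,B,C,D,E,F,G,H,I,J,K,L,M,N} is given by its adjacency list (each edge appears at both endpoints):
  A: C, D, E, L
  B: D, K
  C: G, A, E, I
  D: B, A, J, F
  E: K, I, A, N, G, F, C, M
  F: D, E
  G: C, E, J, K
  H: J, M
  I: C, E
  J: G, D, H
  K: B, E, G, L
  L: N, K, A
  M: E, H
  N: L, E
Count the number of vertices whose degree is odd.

Degrees: A:4, B:2, C:4, D:4, E:8, F:2, G:4, H:2, I:2, J:3, K:4, L:3, M:2, N:2
Odd-degree vertices: J, L.

2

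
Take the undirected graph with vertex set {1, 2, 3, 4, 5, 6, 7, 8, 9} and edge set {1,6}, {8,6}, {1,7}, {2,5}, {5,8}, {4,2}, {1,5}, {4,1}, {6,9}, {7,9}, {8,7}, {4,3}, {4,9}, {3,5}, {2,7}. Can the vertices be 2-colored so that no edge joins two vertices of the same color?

Color {4, 5, 6, 7} black and {1, 2, 3, 8, 9} white. No edge joins two same-colored vertices, so the graph is bipartite.

Yes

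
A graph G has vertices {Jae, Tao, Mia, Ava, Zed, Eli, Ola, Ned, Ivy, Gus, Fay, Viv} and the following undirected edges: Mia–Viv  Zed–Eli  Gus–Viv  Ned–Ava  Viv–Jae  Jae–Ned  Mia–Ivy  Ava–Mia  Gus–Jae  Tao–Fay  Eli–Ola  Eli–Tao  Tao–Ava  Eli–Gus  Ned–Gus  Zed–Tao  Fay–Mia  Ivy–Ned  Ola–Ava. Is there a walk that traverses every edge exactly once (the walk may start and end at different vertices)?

Yes

Degrees: Jae:3, Tao:4, Mia:4, Ava:4, Zed:2, Eli:4, Ola:2, Ned:4, Ivy:2, Gus:4, Fay:2, Viv:3
Odd-degree vertices: Jae, Viv (2 total).
The non-isolated vertices are connected and exactly 2 have odd degree, so an Eulerian trail exists (from Jae to Viv).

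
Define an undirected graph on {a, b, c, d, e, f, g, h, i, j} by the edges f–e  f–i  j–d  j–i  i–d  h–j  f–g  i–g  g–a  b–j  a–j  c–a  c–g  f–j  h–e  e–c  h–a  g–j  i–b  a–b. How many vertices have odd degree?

8

Degrees: a:5, b:3, c:3, d:2, e:3, f:4, g:5, h:3, i:5, j:7
Odd-degree vertices: a, b, c, e, g, h, i, j.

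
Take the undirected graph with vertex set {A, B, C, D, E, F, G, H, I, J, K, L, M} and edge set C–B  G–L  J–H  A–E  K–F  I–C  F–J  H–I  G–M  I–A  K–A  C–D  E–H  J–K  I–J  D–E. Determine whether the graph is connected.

No

Component: {G, L, M}
Component: {A, B, C, D, E, F, H, I, J, K}
No edge joins these 2 groups, so the graph is disconnected.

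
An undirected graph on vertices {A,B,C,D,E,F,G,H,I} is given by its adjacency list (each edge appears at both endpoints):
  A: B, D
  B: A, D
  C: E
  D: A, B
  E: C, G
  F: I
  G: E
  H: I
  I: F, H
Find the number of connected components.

3

Component: {A, B, D}
Component: {C, E, G}
Component: {F, H, I}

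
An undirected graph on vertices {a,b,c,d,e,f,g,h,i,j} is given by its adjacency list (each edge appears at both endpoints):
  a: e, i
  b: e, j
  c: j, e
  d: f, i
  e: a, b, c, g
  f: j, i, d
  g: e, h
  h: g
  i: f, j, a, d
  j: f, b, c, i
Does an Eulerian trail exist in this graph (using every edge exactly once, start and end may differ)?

Yes

Degrees: a:2, b:2, c:2, d:2, e:4, f:3, g:2, h:1, i:4, j:4
Odd-degree vertices: f, h (2 total).
With 2 odd-degree vertices and all edges in one connected piece, an Eulerian trail exists (from f to h).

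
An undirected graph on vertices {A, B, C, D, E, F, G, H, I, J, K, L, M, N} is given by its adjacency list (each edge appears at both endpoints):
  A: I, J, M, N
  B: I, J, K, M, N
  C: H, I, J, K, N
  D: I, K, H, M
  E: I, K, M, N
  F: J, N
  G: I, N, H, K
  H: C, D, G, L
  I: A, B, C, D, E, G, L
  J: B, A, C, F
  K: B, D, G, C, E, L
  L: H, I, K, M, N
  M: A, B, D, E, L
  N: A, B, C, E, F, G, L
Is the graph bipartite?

Partition the vertices as {H, I, J, K, M, N} vs {A, B, C, D, E, F, G, L}. Each listed edge has one endpoint in each part, so the graph is bipartite.

Yes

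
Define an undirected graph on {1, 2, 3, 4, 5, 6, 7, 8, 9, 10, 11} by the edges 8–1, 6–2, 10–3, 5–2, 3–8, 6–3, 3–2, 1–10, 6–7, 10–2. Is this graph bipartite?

No

2-3-10-2 is an odd cycle (length 3), and a bipartite graph can contain only even cycles.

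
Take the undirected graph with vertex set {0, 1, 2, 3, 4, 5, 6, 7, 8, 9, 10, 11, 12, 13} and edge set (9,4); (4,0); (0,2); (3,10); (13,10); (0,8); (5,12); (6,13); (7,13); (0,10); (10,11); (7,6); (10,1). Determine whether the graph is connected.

No

Component: {5, 12}
Component: {0, 1, 2, 3, 4, 6, 7, 8, 9, 10, 11, 13}
No edge joins these 2 groups, so the graph is disconnected.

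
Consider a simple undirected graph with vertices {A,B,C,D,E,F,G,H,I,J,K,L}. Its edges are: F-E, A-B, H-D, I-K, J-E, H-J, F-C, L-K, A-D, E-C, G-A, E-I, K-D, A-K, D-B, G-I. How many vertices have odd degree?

2

Degrees: A:4, B:2, C:2, D:4, E:4, F:2, G:2, H:2, I:3, J:2, K:4, L:1
Odd-degree vertices: I, L.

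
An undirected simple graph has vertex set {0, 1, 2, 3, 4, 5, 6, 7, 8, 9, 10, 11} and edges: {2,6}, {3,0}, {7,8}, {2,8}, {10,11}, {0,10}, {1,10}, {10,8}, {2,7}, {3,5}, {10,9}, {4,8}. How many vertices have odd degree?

Degrees: 0:2, 1:1, 2:3, 3:2, 4:1, 5:1, 6:1, 7:2, 8:4, 9:1, 10:5, 11:1
Odd-degree vertices: 1, 2, 4, 5, 6, 9, 10, 11.

8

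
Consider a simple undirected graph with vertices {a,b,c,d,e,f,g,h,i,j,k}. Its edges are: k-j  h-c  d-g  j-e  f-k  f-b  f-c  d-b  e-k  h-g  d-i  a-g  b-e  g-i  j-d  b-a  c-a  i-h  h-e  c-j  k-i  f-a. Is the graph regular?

Degrees: a:4, b:4, c:4, d:4, e:4, f:4, g:4, h:4, i:4, j:4, k:4
All degrees equal 4; the graph is regular.

Yes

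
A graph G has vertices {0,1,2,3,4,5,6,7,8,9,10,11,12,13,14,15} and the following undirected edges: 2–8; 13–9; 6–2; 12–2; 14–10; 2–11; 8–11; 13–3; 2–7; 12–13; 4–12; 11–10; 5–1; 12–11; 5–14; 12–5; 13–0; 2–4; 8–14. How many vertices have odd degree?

Degrees: 0:1, 1:1, 2:6, 3:1, 4:2, 5:3, 6:1, 7:1, 8:3, 9:1, 10:2, 11:4, 12:5, 13:4, 14:3, 15:0
Odd-degree vertices: 0, 1, 3, 5, 6, 7, 8, 9, 12, 14.

10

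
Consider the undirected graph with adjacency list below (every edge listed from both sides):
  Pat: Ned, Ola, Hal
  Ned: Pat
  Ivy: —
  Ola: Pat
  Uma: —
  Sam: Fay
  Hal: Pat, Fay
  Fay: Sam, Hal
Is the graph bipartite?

Color {Ned, Ivy, Ola, Uma, Sam, Hal} black and {Pat, Fay} white. No edge joins two same-colored vertices, so the graph is bipartite.

Yes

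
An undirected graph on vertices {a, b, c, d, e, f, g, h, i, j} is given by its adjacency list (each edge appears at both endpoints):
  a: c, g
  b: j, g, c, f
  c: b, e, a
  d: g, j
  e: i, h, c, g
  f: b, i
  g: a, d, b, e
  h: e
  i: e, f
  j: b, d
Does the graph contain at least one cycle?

Yes

|V| = 10, |E| = 13, number of components = 1.
Since 13 > 10 - 1, a cycle must exist; for instance g-d-j-b-g.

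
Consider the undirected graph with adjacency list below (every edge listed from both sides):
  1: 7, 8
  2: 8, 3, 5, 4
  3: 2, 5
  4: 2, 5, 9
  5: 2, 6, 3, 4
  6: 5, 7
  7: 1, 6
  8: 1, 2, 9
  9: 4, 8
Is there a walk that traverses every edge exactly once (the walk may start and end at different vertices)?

Degrees: 1:2, 2:4, 3:2, 4:3, 5:4, 6:2, 7:2, 8:3, 9:2
Odd-degree vertices: 4, 8 (2 total).
With 2 odd-degree vertices and all edges in one connected piece, an Eulerian trail exists (from 4 to 8).

Yes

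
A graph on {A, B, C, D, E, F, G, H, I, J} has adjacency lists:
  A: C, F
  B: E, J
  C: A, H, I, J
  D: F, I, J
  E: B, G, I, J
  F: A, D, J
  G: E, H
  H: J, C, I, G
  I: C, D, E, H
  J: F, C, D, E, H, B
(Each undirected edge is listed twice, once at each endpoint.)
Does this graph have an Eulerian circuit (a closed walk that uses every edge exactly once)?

No

Degrees: A:2, B:2, C:4, D:3, E:4, F:3, G:2, H:4, I:4, J:6
Vertices with odd degree: D, F. An Eulerian circuit requires all degrees even.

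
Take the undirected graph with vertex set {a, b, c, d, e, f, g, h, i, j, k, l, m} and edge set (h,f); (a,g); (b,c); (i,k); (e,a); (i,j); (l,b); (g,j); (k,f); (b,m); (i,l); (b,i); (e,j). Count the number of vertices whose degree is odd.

Degrees: a:2, b:4, c:1, d:0, e:2, f:2, g:2, h:1, i:4, j:3, k:2, l:2, m:1
Odd-degree vertices: c, h, j, m.

4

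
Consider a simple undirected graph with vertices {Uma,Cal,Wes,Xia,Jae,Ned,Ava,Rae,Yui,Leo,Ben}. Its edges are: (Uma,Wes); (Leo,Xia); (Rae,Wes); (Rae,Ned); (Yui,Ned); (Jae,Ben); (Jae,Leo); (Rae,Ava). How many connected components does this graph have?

3

Component: {Cal}
Component: {Xia, Jae, Leo, Ben}
Component: {Uma, Wes, Ned, Ava, Rae, Yui}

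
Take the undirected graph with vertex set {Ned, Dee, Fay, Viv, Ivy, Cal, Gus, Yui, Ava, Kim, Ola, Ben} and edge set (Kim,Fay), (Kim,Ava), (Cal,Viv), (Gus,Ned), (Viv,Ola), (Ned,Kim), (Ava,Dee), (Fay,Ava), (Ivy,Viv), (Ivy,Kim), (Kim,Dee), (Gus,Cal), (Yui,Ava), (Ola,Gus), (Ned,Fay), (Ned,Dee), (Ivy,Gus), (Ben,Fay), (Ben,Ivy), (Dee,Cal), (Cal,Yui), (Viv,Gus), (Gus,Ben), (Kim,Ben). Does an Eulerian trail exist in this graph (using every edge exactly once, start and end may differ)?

Degrees: Ned:4, Dee:4, Fay:4, Viv:4, Ivy:4, Cal:4, Gus:6, Yui:2, Ava:4, Kim:6, Ola:2, Ben:4
Odd-degree vertices: none (0 total).
With 0 odd-degree vertices and all edges in one connected piece, an Eulerian trail exists.

Yes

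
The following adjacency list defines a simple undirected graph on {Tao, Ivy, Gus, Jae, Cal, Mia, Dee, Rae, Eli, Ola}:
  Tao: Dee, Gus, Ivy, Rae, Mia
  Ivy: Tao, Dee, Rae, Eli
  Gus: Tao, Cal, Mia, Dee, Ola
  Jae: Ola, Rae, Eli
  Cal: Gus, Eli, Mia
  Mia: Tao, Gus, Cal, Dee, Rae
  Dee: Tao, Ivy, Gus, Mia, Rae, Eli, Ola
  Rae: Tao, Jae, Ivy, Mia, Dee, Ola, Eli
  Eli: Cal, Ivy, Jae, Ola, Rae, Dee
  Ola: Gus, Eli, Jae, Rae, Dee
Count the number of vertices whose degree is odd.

8

Degrees: Tao:5, Ivy:4, Gus:5, Jae:3, Cal:3, Mia:5, Dee:7, Rae:7, Eli:6, Ola:5
Odd-degree vertices: Tao, Gus, Jae, Cal, Mia, Dee, Rae, Ola.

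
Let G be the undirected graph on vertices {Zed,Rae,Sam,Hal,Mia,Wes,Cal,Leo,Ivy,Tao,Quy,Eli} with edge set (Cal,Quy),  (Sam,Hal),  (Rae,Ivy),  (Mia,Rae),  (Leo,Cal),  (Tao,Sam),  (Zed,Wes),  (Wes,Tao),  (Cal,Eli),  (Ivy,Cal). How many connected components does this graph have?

2

Component: {Zed, Sam, Hal, Wes, Tao}
Component: {Rae, Mia, Cal, Leo, Ivy, Quy, Eli}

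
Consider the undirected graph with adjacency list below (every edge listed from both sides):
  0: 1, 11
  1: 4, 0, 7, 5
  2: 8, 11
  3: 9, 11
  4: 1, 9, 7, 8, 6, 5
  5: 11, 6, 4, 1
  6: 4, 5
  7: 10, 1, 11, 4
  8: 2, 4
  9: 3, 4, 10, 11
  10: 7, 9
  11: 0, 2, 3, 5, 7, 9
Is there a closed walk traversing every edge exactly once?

Degrees: 0:2, 1:4, 2:2, 3:2, 4:6, 5:4, 6:2, 7:4, 8:2, 9:4, 10:2, 11:6
All degrees are even and the non-isolated vertices are connected — an Eulerian circuit exists.

Yes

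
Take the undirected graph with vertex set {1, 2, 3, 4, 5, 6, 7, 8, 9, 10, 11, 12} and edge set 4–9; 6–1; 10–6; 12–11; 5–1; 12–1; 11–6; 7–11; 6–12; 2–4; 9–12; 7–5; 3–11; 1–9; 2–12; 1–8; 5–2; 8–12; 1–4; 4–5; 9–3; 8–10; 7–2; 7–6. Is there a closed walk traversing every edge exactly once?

No

Degrees: 1:6, 2:4, 3:2, 4:4, 5:4, 6:5, 7:4, 8:3, 9:4, 10:2, 11:4, 12:6
Vertices with odd degree: 6, 8. An Eulerian circuit requires all degrees even.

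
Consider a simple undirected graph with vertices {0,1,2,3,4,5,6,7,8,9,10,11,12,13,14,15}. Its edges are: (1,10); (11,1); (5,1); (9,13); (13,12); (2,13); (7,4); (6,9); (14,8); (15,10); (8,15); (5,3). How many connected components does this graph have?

Component: {0}
Component: {4, 7}
Component: {2, 6, 9, 12, 13}
Component: {1, 3, 5, 8, 10, 11, 14, 15}

4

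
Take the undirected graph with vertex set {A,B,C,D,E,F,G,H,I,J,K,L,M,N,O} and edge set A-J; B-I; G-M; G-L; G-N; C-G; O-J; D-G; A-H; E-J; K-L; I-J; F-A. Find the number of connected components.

2

Component: {C, D, G, K, L, M, N}
Component: {A, B, E, F, H, I, J, O}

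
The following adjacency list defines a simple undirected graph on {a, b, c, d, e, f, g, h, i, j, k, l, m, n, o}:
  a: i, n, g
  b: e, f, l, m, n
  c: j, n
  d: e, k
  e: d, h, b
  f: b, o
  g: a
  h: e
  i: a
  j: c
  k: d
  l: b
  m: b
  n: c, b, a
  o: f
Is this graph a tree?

|V| = 15, |E| = 14.
Connected and |E| = |V| - 1, which characterizes a tree.

Yes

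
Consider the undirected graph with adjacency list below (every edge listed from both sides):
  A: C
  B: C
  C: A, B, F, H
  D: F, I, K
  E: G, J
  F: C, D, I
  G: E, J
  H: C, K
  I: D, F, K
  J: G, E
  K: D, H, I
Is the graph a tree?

No

|V| = 11, |E| = 13.
It splits into 2 components, so it cannot be a tree.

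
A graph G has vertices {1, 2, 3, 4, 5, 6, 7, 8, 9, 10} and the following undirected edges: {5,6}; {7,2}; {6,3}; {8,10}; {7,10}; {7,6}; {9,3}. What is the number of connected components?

Component: {1}
Component: {4}
Component: {2, 3, 5, 6, 7, 8, 9, 10}

3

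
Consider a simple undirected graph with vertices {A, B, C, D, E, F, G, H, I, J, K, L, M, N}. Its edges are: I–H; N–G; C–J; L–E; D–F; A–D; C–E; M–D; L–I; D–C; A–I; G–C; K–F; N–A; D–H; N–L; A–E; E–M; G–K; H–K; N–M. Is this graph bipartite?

G-C-D-H-I-L-N-G is an odd cycle (length 7), and a bipartite graph can contain only even cycles.

No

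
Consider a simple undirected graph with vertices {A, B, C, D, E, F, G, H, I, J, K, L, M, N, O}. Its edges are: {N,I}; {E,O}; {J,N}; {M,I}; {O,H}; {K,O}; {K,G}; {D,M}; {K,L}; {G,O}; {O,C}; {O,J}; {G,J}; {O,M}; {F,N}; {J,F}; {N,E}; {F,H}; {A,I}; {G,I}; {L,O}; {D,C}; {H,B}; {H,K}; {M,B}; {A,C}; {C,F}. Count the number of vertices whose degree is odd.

Degrees: A:2, B:2, C:4, D:2, E:2, F:4, G:4, H:4, I:4, J:4, K:4, L:2, M:4, N:4, O:8
Odd-degree vertices: none.

0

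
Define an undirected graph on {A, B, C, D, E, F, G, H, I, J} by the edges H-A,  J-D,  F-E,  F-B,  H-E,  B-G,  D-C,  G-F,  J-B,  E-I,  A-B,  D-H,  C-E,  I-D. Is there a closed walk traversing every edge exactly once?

No

Degrees: A:2, B:4, C:2, D:4, E:4, F:3, G:2, H:3, I:2, J:2
F, H have odd degree; an Eulerian circuit needs every degree to be even, so none exists.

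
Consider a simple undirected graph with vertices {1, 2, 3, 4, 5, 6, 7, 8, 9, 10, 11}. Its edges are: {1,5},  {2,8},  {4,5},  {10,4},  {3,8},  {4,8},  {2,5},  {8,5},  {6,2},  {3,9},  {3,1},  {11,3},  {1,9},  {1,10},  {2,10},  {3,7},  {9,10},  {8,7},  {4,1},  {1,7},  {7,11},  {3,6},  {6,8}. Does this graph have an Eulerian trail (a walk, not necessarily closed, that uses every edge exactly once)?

Degrees: 1:6, 2:4, 3:6, 4:4, 5:4, 6:3, 7:4, 8:6, 9:3, 10:4, 11:2
Odd-degree vertices: 6, 9 (2 total).
The non-isolated vertices are connected and exactly 2 have odd degree, so an Eulerian trail exists (from 6 to 9).

Yes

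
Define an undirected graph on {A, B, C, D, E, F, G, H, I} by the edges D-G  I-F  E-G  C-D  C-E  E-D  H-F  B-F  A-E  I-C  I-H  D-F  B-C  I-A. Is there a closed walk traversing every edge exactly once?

Degrees: A:2, B:2, C:4, D:4, E:4, F:4, G:2, H:2, I:4
All degrees are even and the non-isolated vertices are connected — an Eulerian circuit exists.

Yes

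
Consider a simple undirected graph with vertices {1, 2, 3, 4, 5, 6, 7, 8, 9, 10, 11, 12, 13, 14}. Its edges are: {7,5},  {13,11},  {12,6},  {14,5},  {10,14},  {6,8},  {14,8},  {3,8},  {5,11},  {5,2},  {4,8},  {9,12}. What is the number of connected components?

2

Component: {1}
Component: {2, 3, 4, 5, 6, 7, 8, 9, 10, 11, 12, 13, 14}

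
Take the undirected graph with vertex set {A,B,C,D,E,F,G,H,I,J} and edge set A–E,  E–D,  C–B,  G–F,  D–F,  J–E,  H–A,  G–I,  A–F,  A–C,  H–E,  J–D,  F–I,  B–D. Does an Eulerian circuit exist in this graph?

Degrees: A:4, B:2, C:2, D:4, E:4, F:4, G:2, H:2, I:2, J:2
All degrees are even and the non-isolated vertices are connected — an Eulerian circuit exists.

Yes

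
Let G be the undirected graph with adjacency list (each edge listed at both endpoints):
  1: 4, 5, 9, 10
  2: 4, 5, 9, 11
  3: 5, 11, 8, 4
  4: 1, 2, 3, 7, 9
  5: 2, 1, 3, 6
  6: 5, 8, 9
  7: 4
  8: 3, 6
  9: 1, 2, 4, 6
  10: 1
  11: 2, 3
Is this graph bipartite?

The cycle 2-9-4-2 has length 3, which is odd, so the graph is not bipartite.

No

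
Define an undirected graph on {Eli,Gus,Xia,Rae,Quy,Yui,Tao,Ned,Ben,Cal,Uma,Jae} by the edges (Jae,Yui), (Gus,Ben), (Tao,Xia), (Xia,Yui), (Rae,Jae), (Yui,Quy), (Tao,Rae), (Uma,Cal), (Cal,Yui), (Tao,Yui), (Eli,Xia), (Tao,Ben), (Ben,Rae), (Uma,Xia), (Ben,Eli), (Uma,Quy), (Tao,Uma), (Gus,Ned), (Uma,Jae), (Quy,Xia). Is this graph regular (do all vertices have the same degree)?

Degrees: Eli:2, Gus:2, Xia:5, Rae:3, Quy:3, Yui:5, Tao:5, Ned:1, Ben:4, Cal:2, Uma:5, Jae:3
Vertex Ned has degree 1 while Xia has degree 5, so the graph is not regular.

No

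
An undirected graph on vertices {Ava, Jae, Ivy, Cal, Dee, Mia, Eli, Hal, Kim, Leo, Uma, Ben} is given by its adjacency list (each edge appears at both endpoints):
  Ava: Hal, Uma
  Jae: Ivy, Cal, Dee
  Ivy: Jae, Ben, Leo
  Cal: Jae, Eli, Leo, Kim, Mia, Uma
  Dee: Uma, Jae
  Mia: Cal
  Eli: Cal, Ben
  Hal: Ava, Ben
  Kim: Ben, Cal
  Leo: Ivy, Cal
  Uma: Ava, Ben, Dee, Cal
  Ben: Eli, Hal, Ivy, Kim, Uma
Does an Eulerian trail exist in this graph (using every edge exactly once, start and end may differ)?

Degrees: Ava:2, Jae:3, Ivy:3, Cal:6, Dee:2, Mia:1, Eli:2, Hal:2, Kim:2, Leo:2, Uma:4, Ben:5
Odd-degree vertices: Jae, Ivy, Mia, Ben (4 total).
With 4 odd-degree vertices (more than two), no single trail can use every edge.

No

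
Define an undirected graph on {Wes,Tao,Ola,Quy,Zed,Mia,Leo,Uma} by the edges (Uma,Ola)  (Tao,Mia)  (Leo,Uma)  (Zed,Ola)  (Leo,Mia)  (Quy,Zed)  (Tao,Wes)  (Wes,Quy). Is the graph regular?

Degrees: Wes:2, Tao:2, Ola:2, Quy:2, Zed:2, Mia:2, Leo:2, Uma:2
Every vertex has degree 2, so the graph is 2-regular.

Yes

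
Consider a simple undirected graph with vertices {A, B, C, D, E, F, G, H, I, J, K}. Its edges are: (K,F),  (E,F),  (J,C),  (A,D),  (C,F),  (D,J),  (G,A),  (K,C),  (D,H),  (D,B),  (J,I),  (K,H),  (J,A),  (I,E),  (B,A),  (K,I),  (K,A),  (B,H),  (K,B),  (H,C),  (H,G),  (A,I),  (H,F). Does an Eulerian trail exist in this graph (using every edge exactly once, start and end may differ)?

Degrees: A:6, B:4, C:4, D:4, E:2, F:4, G:2, H:6, I:4, J:4, K:6
Odd-degree vertices: none (0 total).
The non-isolated vertices are connected and exactly 0 have odd degree, so an Eulerian trail exists.

Yes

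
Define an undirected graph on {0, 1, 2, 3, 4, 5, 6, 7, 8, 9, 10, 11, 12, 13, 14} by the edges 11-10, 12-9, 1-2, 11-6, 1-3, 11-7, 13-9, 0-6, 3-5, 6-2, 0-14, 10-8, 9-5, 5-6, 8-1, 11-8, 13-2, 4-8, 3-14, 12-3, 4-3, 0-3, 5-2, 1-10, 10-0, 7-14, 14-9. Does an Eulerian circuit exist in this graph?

Yes

Degrees: 0:4, 1:4, 2:4, 3:6, 4:2, 5:4, 6:4, 7:2, 8:4, 9:4, 10:4, 11:4, 12:2, 13:2, 14:4
Every vertex has even degree and the edges form a single connected piece, so an Eulerian circuit exists.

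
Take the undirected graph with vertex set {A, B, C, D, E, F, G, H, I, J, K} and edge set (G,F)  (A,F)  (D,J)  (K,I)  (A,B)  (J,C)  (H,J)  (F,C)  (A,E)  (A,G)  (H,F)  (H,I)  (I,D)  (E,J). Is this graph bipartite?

The cycle G-F-A-G has length 3, which is odd, so the graph is not bipartite.

No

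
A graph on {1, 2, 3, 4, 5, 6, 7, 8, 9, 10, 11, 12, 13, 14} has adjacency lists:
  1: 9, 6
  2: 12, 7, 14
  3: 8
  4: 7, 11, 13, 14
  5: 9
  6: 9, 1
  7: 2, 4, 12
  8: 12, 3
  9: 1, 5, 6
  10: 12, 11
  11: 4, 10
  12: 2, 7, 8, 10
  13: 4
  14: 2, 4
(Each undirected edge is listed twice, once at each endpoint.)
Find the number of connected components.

2

Component: {1, 5, 6, 9}
Component: {2, 3, 4, 7, 8, 10, 11, 12, 13, 14}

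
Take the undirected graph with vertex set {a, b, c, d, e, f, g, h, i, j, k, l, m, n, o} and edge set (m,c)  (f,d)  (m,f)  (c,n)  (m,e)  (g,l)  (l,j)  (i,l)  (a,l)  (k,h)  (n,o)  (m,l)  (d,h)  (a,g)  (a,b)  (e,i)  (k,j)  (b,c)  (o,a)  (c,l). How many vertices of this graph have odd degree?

Degrees: a:4, b:2, c:4, d:2, e:2, f:2, g:2, h:2, i:2, j:2, k:2, l:6, m:4, n:2, o:2
Odd-degree vertices: none.

0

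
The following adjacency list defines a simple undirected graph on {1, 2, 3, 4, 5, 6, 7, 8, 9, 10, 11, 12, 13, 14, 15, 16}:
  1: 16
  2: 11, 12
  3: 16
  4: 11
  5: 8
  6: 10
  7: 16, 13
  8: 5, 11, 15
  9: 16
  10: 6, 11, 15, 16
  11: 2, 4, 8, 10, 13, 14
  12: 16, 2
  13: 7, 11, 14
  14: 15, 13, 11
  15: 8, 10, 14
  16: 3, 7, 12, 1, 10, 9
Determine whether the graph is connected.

Yes

Starting from 1 and exploring outward reaches every vertex (1, 16, 10, 7, 12, 3, 9, 15, 11, 6, 13, 2, 8, 14, 4, 5); the graph is connected.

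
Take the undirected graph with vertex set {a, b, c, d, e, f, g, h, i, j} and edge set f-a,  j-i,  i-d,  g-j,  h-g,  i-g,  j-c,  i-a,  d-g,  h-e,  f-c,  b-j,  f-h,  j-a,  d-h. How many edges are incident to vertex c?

Neighbors of c: f, j.

2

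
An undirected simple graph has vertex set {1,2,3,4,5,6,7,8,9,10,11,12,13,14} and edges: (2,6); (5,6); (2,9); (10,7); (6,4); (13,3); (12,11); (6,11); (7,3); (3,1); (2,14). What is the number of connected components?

3

Component: {8}
Component: {1, 3, 7, 10, 13}
Component: {2, 4, 5, 6, 9, 11, 12, 14}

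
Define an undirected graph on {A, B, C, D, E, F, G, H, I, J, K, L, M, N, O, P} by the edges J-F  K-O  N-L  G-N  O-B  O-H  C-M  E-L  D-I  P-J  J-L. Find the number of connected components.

Component: {A}
Component: {C, M}
Component: {D, I}
Component: {B, H, K, O}
Component: {E, F, G, J, L, N, P}

5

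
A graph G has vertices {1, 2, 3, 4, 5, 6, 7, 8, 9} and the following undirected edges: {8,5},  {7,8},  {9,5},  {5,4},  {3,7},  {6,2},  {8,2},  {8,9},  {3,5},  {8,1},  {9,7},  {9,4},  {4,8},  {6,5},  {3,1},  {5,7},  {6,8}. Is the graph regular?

Degrees: 1:2, 2:2, 3:3, 4:3, 5:6, 6:3, 7:4, 8:7, 9:4
Degrees are not all equal (e.g. deg(1)=2 but deg(8)=7); not regular.

No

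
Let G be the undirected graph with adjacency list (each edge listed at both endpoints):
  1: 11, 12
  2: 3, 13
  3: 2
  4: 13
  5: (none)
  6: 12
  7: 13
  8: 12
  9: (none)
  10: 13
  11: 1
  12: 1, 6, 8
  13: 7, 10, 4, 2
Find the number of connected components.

4

Component: {5}
Component: {9}
Component: {1, 6, 8, 11, 12}
Component: {2, 3, 4, 7, 10, 13}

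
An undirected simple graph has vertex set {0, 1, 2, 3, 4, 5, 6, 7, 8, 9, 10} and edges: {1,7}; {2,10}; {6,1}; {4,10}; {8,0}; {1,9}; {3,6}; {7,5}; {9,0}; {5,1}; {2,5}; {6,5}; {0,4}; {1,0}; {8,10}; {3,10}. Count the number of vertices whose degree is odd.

Degrees: 0:4, 1:5, 2:2, 3:2, 4:2, 5:4, 6:3, 7:2, 8:2, 9:2, 10:4
Odd-degree vertices: 1, 6.

2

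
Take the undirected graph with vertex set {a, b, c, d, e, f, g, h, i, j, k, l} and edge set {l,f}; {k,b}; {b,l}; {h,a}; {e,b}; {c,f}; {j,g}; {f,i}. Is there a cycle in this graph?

No

|V| = 12, |E| = 8, number of components = 4.
Since 8 = 12 - 4, the graph is a forest and contains no cycle.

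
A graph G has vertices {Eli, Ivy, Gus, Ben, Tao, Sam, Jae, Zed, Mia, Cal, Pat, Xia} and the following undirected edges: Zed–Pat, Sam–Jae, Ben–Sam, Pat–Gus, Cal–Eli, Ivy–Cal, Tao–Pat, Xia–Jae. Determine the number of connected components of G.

4

Component: {Mia}
Component: {Eli, Ivy, Cal}
Component: {Gus, Tao, Zed, Pat}
Component: {Ben, Sam, Jae, Xia}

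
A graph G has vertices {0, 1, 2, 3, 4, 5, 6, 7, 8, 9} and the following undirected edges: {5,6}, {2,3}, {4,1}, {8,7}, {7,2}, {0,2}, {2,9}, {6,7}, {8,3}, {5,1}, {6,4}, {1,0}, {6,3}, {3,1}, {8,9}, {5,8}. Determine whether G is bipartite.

A valid 2-coloring puts {1, 2, 6, 8} on one side and {0, 3, 4, 5, 7, 9} on the other; every edge crosses between the two sides.

Yes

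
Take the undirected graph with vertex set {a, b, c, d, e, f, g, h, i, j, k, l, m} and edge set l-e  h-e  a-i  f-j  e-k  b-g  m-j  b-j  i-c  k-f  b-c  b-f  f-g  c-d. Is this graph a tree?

No

The graph has 13 vertices and 14 edges.
Connected but with 14 > 12 edges, so it has a cycle and is not a tree.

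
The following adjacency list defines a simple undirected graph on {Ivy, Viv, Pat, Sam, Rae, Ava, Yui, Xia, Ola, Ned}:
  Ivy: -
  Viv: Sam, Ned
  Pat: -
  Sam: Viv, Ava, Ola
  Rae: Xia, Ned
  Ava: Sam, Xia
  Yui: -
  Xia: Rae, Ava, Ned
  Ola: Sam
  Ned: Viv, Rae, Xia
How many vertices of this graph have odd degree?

4

Degrees: Ivy:0, Viv:2, Pat:0, Sam:3, Rae:2, Ava:2, Yui:0, Xia:3, Ola:1, Ned:3
Odd-degree vertices: Sam, Xia, Ola, Ned.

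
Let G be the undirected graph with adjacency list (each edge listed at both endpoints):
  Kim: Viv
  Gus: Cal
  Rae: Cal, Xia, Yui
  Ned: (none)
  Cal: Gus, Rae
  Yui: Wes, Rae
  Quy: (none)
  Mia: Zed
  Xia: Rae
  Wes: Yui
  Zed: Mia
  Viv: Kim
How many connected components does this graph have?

Component: {Ned}
Component: {Quy}
Component: {Kim, Viv}
Component: {Mia, Zed}
Component: {Gus, Rae, Cal, Yui, Xia, Wes}

5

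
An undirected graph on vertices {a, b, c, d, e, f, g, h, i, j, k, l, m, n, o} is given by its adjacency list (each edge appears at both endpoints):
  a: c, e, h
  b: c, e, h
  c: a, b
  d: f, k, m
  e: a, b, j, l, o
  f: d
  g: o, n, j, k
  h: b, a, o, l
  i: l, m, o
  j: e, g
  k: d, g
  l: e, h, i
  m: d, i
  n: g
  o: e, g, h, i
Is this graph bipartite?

Yes

A valid 2-coloring puts {c, d, e, g, h, i} on one side and {a, b, f, j, k, l, m, n, o} on the other; every edge crosses between the two sides.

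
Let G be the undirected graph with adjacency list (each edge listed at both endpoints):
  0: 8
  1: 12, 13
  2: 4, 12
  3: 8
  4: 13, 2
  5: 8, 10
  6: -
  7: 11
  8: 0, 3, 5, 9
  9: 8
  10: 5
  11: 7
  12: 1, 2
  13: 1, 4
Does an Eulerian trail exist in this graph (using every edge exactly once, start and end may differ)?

No

Degrees: 0:1, 1:2, 2:2, 3:1, 4:2, 5:2, 6:0, 7:1, 8:4, 9:1, 10:1, 11:1, 12:2, 13:2
Odd-degree vertices: 0, 3, 7, 9, 10, 11 (6 total).
An Eulerian trail requires 0 or 2 odd-degree vertices; here there are 6.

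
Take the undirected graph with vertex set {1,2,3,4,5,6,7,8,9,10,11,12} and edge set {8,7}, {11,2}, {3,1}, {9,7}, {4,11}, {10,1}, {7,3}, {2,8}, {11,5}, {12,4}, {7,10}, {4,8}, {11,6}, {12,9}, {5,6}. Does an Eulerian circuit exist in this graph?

Degrees: 1:2, 2:2, 3:2, 4:3, 5:2, 6:2, 7:4, 8:3, 9:2, 10:2, 11:4, 12:2
4, 8 have odd degree; an Eulerian circuit needs every degree to be even, so none exists.

No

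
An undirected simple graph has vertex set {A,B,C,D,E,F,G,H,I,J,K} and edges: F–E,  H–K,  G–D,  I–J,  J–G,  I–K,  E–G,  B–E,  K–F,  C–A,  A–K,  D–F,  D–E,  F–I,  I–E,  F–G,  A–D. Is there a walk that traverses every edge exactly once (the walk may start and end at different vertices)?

Degrees: A:3, B:1, C:1, D:4, E:5, F:5, G:4, H:1, I:4, J:2, K:4
Odd-degree vertices: A, B, C, E, F, H (6 total).
An Eulerian trail requires 0 or 2 odd-degree vertices; here there are 6.

No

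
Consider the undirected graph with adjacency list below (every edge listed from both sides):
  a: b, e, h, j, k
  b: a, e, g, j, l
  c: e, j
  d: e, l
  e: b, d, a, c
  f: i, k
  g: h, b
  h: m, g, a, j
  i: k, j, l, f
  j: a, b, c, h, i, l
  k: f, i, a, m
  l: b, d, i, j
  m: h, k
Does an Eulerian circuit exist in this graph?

No

Degrees: a:5, b:5, c:2, d:2, e:4, f:2, g:2, h:4, i:4, j:6, k:4, l:4, m:2
Vertices with odd degree: a, b. An Eulerian circuit requires all degrees even.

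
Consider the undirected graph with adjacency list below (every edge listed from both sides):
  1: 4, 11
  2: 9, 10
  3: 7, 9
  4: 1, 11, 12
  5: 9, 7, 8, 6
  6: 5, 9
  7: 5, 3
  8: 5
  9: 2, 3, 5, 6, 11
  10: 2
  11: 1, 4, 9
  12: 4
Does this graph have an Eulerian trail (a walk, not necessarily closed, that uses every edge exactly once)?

No

Degrees: 1:2, 2:2, 3:2, 4:3, 5:4, 6:2, 7:2, 8:1, 9:5, 10:1, 11:3, 12:1
Odd-degree vertices: 4, 8, 9, 10, 11, 12 (6 total).
An Eulerian trail requires 0 or 2 odd-degree vertices; here there are 6.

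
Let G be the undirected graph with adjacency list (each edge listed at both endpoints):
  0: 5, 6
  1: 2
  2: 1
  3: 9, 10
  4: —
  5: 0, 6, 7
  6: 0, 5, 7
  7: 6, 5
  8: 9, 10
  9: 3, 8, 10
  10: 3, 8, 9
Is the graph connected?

Component: {4}
Component: {1, 2}
Component: {0, 5, 6, 7}
Component: {3, 8, 9, 10}
No edge joins these 4 groups, so the graph is disconnected.

No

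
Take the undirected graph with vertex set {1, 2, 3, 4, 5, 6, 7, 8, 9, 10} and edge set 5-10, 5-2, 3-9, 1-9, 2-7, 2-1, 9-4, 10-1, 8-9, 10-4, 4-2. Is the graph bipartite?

Color {2, 6, 9, 10} black and {1, 3, 4, 5, 7, 8} white. No edge joins two same-colored vertices, so the graph is bipartite.

Yes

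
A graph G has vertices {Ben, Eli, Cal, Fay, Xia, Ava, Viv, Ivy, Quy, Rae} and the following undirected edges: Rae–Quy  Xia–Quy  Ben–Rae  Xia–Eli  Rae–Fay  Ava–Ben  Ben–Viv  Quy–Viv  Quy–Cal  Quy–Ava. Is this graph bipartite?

Yes

Color {Cal, Xia, Ava, Viv, Ivy, Rae} black and {Ben, Eli, Fay, Quy} white. No edge joins two same-colored vertices, so the graph is bipartite.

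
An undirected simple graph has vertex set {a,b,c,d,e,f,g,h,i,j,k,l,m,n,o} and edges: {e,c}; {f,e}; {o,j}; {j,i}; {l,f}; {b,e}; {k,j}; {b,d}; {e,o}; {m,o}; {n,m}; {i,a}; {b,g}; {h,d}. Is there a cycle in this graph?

No

The graph has 15 vertices, 14 edges, and 1 connected component.
A forest on 15 vertices with 1 component has exactly 14 edges, which matches — so no cycle.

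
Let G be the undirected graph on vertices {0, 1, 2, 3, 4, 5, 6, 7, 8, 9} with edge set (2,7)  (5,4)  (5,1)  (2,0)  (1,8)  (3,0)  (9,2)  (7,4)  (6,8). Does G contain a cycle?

No

The graph has 10 vertices, 9 edges, and 1 connected component.
Since 9 = 10 - 1, the graph is a forest and contains no cycle.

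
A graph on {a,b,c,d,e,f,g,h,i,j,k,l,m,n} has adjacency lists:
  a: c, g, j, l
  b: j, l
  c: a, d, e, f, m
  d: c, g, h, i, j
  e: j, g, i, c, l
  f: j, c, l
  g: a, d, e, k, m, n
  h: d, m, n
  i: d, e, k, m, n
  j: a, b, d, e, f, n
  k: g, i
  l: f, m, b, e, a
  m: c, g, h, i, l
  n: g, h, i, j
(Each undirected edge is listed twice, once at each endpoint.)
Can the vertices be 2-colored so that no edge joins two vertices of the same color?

Yes

A valid 2-coloring puts {c, g, h, i, j, l} on one side and {a, b, d, e, f, k, m, n} on the other; every edge crosses between the two sides.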